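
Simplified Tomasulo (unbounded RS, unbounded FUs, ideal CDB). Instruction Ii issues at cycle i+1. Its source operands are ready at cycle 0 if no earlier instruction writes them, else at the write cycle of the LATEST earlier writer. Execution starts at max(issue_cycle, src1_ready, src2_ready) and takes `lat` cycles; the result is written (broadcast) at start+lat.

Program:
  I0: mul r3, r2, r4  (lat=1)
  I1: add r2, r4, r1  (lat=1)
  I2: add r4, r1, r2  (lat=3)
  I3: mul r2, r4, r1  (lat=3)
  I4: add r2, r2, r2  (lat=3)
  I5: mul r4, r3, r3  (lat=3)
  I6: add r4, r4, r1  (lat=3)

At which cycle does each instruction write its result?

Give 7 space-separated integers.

Answer: 2 3 6 9 12 9 12

Derivation:
I0 mul r3: issue@1 deps=(None,None) exec_start@1 write@2
I1 add r2: issue@2 deps=(None,None) exec_start@2 write@3
I2 add r4: issue@3 deps=(None,1) exec_start@3 write@6
I3 mul r2: issue@4 deps=(2,None) exec_start@6 write@9
I4 add r2: issue@5 deps=(3,3) exec_start@9 write@12
I5 mul r4: issue@6 deps=(0,0) exec_start@6 write@9
I6 add r4: issue@7 deps=(5,None) exec_start@9 write@12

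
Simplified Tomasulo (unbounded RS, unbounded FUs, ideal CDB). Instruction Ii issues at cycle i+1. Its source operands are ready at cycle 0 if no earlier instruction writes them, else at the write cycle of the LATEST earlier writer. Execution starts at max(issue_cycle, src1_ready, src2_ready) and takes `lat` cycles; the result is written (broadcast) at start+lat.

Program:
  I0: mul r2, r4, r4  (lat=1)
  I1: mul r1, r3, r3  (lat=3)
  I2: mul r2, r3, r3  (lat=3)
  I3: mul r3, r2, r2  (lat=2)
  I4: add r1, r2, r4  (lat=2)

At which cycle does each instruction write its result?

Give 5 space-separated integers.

I0 mul r2: issue@1 deps=(None,None) exec_start@1 write@2
I1 mul r1: issue@2 deps=(None,None) exec_start@2 write@5
I2 mul r2: issue@3 deps=(None,None) exec_start@3 write@6
I3 mul r3: issue@4 deps=(2,2) exec_start@6 write@8
I4 add r1: issue@5 deps=(2,None) exec_start@6 write@8

Answer: 2 5 6 8 8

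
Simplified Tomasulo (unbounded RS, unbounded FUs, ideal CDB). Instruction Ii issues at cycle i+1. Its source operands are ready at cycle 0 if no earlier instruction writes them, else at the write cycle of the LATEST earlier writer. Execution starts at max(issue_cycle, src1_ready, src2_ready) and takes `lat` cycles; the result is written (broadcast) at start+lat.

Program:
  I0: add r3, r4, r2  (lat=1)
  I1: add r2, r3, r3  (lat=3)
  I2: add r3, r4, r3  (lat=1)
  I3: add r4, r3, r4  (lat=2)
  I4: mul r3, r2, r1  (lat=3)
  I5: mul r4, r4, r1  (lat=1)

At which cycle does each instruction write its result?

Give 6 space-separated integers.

I0 add r3: issue@1 deps=(None,None) exec_start@1 write@2
I1 add r2: issue@2 deps=(0,0) exec_start@2 write@5
I2 add r3: issue@3 deps=(None,0) exec_start@3 write@4
I3 add r4: issue@4 deps=(2,None) exec_start@4 write@6
I4 mul r3: issue@5 deps=(1,None) exec_start@5 write@8
I5 mul r4: issue@6 deps=(3,None) exec_start@6 write@7

Answer: 2 5 4 6 8 7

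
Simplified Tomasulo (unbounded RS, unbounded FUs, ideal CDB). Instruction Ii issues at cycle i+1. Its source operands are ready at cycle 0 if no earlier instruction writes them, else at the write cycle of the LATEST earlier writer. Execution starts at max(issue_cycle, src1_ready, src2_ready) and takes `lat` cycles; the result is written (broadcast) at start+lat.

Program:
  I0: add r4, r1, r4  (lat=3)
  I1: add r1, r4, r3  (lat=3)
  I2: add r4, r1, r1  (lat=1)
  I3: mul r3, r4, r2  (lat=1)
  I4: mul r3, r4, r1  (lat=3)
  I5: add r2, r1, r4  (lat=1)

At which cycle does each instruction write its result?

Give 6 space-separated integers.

I0 add r4: issue@1 deps=(None,None) exec_start@1 write@4
I1 add r1: issue@2 deps=(0,None) exec_start@4 write@7
I2 add r4: issue@3 deps=(1,1) exec_start@7 write@8
I3 mul r3: issue@4 deps=(2,None) exec_start@8 write@9
I4 mul r3: issue@5 deps=(2,1) exec_start@8 write@11
I5 add r2: issue@6 deps=(1,2) exec_start@8 write@9

Answer: 4 7 8 9 11 9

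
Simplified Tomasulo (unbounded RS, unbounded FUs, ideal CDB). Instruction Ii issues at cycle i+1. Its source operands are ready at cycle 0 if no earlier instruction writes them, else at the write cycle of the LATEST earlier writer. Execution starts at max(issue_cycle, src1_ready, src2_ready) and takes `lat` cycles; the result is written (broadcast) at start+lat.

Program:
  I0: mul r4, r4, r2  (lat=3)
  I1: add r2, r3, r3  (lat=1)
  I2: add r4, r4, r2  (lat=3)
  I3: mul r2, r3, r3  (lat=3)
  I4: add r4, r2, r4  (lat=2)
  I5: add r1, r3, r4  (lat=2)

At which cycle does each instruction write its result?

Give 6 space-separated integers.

Answer: 4 3 7 7 9 11

Derivation:
I0 mul r4: issue@1 deps=(None,None) exec_start@1 write@4
I1 add r2: issue@2 deps=(None,None) exec_start@2 write@3
I2 add r4: issue@3 deps=(0,1) exec_start@4 write@7
I3 mul r2: issue@4 deps=(None,None) exec_start@4 write@7
I4 add r4: issue@5 deps=(3,2) exec_start@7 write@9
I5 add r1: issue@6 deps=(None,4) exec_start@9 write@11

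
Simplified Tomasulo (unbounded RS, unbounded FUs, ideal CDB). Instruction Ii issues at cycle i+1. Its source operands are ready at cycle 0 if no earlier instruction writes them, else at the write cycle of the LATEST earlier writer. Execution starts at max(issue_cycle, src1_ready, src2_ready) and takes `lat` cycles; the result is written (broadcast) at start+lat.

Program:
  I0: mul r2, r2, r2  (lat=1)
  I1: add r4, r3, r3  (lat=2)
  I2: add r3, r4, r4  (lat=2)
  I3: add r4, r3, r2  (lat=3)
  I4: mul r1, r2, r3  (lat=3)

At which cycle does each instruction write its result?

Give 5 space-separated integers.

Answer: 2 4 6 9 9

Derivation:
I0 mul r2: issue@1 deps=(None,None) exec_start@1 write@2
I1 add r4: issue@2 deps=(None,None) exec_start@2 write@4
I2 add r3: issue@3 deps=(1,1) exec_start@4 write@6
I3 add r4: issue@4 deps=(2,0) exec_start@6 write@9
I4 mul r1: issue@5 deps=(0,2) exec_start@6 write@9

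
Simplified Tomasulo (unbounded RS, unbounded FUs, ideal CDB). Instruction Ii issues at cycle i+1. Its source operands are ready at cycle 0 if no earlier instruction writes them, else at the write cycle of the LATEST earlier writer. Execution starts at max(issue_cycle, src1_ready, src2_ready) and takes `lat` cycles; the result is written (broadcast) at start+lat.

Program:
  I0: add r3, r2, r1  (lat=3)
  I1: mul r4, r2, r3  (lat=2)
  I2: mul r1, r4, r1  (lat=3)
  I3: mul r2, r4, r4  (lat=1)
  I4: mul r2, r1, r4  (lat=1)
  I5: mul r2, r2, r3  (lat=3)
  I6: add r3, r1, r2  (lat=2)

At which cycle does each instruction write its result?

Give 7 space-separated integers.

I0 add r3: issue@1 deps=(None,None) exec_start@1 write@4
I1 mul r4: issue@2 deps=(None,0) exec_start@4 write@6
I2 mul r1: issue@3 deps=(1,None) exec_start@6 write@9
I3 mul r2: issue@4 deps=(1,1) exec_start@6 write@7
I4 mul r2: issue@5 deps=(2,1) exec_start@9 write@10
I5 mul r2: issue@6 deps=(4,0) exec_start@10 write@13
I6 add r3: issue@7 deps=(2,5) exec_start@13 write@15

Answer: 4 6 9 7 10 13 15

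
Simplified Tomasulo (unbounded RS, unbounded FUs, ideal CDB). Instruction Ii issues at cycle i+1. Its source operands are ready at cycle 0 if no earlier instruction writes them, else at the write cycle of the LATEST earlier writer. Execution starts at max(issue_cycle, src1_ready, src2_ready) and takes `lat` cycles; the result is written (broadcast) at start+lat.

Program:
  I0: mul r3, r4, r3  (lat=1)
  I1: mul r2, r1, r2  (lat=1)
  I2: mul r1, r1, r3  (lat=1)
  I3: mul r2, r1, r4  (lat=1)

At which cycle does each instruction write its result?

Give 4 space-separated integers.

I0 mul r3: issue@1 deps=(None,None) exec_start@1 write@2
I1 mul r2: issue@2 deps=(None,None) exec_start@2 write@3
I2 mul r1: issue@3 deps=(None,0) exec_start@3 write@4
I3 mul r2: issue@4 deps=(2,None) exec_start@4 write@5

Answer: 2 3 4 5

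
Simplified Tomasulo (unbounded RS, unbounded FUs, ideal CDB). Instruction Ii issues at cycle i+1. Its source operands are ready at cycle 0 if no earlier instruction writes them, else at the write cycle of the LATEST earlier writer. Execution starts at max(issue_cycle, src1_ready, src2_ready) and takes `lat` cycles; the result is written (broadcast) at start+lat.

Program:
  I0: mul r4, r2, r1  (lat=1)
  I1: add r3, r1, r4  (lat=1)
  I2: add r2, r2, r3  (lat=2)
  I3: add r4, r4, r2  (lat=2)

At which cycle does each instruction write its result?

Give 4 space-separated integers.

Answer: 2 3 5 7

Derivation:
I0 mul r4: issue@1 deps=(None,None) exec_start@1 write@2
I1 add r3: issue@2 deps=(None,0) exec_start@2 write@3
I2 add r2: issue@3 deps=(None,1) exec_start@3 write@5
I3 add r4: issue@4 deps=(0,2) exec_start@5 write@7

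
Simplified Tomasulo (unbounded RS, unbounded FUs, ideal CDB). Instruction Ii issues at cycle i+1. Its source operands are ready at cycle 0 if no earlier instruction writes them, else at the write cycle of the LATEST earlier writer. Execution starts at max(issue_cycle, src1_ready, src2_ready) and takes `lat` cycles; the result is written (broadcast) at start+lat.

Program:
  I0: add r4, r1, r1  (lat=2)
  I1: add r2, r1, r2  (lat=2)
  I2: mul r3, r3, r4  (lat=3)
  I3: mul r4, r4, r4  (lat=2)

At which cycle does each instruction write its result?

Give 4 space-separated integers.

Answer: 3 4 6 6

Derivation:
I0 add r4: issue@1 deps=(None,None) exec_start@1 write@3
I1 add r2: issue@2 deps=(None,None) exec_start@2 write@4
I2 mul r3: issue@3 deps=(None,0) exec_start@3 write@6
I3 mul r4: issue@4 deps=(0,0) exec_start@4 write@6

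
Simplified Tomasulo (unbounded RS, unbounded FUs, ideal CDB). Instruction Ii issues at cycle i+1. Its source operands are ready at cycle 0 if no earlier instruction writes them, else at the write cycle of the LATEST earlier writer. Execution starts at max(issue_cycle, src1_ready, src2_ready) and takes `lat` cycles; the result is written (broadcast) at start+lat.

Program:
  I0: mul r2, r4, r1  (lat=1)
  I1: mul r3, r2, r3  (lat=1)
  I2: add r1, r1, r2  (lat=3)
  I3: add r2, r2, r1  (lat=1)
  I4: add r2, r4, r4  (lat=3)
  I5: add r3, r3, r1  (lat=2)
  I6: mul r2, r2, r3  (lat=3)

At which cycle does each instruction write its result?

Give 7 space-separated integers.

I0 mul r2: issue@1 deps=(None,None) exec_start@1 write@2
I1 mul r3: issue@2 deps=(0,None) exec_start@2 write@3
I2 add r1: issue@3 deps=(None,0) exec_start@3 write@6
I3 add r2: issue@4 deps=(0,2) exec_start@6 write@7
I4 add r2: issue@5 deps=(None,None) exec_start@5 write@8
I5 add r3: issue@6 deps=(1,2) exec_start@6 write@8
I6 mul r2: issue@7 deps=(4,5) exec_start@8 write@11

Answer: 2 3 6 7 8 8 11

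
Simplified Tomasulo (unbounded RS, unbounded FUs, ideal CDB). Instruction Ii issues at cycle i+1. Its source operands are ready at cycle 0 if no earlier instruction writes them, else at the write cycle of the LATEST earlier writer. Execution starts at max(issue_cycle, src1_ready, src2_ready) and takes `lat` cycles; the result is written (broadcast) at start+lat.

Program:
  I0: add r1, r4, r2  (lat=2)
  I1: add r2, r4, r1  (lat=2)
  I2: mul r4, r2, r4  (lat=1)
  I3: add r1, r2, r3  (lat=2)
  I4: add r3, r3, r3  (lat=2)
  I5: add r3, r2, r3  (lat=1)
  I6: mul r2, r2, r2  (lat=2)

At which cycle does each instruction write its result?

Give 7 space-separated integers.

I0 add r1: issue@1 deps=(None,None) exec_start@1 write@3
I1 add r2: issue@2 deps=(None,0) exec_start@3 write@5
I2 mul r4: issue@3 deps=(1,None) exec_start@5 write@6
I3 add r1: issue@4 deps=(1,None) exec_start@5 write@7
I4 add r3: issue@5 deps=(None,None) exec_start@5 write@7
I5 add r3: issue@6 deps=(1,4) exec_start@7 write@8
I6 mul r2: issue@7 deps=(1,1) exec_start@7 write@9

Answer: 3 5 6 7 7 8 9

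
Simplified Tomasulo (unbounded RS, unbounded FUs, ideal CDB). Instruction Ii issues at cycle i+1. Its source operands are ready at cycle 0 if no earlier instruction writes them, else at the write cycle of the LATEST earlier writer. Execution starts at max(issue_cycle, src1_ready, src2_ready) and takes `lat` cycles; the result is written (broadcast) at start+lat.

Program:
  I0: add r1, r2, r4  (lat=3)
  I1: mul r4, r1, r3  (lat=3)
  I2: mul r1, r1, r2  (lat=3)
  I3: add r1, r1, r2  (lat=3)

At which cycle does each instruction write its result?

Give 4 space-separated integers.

Answer: 4 7 7 10

Derivation:
I0 add r1: issue@1 deps=(None,None) exec_start@1 write@4
I1 mul r4: issue@2 deps=(0,None) exec_start@4 write@7
I2 mul r1: issue@3 deps=(0,None) exec_start@4 write@7
I3 add r1: issue@4 deps=(2,None) exec_start@7 write@10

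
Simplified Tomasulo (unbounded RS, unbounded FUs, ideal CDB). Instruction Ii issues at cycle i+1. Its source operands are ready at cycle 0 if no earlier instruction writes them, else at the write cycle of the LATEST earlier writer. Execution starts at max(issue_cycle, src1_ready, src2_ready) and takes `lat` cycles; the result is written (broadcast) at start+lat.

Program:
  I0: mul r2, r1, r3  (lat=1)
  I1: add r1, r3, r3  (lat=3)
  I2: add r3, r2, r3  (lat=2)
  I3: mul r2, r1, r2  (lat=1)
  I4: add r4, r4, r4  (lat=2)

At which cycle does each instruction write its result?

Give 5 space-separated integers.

Answer: 2 5 5 6 7

Derivation:
I0 mul r2: issue@1 deps=(None,None) exec_start@1 write@2
I1 add r1: issue@2 deps=(None,None) exec_start@2 write@5
I2 add r3: issue@3 deps=(0,None) exec_start@3 write@5
I3 mul r2: issue@4 deps=(1,0) exec_start@5 write@6
I4 add r4: issue@5 deps=(None,None) exec_start@5 write@7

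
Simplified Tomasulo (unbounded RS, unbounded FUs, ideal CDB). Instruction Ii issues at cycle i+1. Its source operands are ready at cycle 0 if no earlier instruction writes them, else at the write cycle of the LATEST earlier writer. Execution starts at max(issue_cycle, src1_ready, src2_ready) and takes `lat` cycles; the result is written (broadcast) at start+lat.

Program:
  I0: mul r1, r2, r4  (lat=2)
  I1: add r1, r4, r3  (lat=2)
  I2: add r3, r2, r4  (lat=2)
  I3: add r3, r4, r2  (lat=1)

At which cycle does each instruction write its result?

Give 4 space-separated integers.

Answer: 3 4 5 5

Derivation:
I0 mul r1: issue@1 deps=(None,None) exec_start@1 write@3
I1 add r1: issue@2 deps=(None,None) exec_start@2 write@4
I2 add r3: issue@3 deps=(None,None) exec_start@3 write@5
I3 add r3: issue@4 deps=(None,None) exec_start@4 write@5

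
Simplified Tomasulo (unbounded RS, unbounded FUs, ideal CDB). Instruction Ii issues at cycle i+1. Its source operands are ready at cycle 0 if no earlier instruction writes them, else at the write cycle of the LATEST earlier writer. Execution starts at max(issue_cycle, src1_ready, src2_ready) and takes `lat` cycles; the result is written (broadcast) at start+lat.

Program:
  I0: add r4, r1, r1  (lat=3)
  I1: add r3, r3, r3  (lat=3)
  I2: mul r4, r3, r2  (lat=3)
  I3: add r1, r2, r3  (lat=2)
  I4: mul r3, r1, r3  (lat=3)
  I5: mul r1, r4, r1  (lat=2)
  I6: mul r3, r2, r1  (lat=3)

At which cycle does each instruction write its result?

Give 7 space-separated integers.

I0 add r4: issue@1 deps=(None,None) exec_start@1 write@4
I1 add r3: issue@2 deps=(None,None) exec_start@2 write@5
I2 mul r4: issue@3 deps=(1,None) exec_start@5 write@8
I3 add r1: issue@4 deps=(None,1) exec_start@5 write@7
I4 mul r3: issue@5 deps=(3,1) exec_start@7 write@10
I5 mul r1: issue@6 deps=(2,3) exec_start@8 write@10
I6 mul r3: issue@7 deps=(None,5) exec_start@10 write@13

Answer: 4 5 8 7 10 10 13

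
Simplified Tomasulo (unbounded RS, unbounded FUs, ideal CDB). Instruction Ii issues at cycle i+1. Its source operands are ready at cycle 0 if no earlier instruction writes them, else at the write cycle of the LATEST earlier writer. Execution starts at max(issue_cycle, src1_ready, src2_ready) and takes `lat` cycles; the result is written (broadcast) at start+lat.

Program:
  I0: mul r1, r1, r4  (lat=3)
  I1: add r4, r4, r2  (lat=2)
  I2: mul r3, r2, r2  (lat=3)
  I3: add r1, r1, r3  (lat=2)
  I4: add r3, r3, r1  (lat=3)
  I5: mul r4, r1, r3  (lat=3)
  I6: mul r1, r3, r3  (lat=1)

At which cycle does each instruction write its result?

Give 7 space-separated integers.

I0 mul r1: issue@1 deps=(None,None) exec_start@1 write@4
I1 add r4: issue@2 deps=(None,None) exec_start@2 write@4
I2 mul r3: issue@3 deps=(None,None) exec_start@3 write@6
I3 add r1: issue@4 deps=(0,2) exec_start@6 write@8
I4 add r3: issue@5 deps=(2,3) exec_start@8 write@11
I5 mul r4: issue@6 deps=(3,4) exec_start@11 write@14
I6 mul r1: issue@7 deps=(4,4) exec_start@11 write@12

Answer: 4 4 6 8 11 14 12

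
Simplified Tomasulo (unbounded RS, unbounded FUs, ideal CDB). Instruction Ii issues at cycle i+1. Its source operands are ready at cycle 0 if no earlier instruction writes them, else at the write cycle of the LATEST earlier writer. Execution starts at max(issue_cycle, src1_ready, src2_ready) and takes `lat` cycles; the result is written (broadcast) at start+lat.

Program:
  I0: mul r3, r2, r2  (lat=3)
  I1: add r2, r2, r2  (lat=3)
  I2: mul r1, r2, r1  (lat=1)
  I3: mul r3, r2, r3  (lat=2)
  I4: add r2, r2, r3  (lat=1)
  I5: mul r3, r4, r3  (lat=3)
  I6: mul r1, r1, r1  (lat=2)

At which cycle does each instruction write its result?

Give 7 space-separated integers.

I0 mul r3: issue@1 deps=(None,None) exec_start@1 write@4
I1 add r2: issue@2 deps=(None,None) exec_start@2 write@5
I2 mul r1: issue@3 deps=(1,None) exec_start@5 write@6
I3 mul r3: issue@4 deps=(1,0) exec_start@5 write@7
I4 add r2: issue@5 deps=(1,3) exec_start@7 write@8
I5 mul r3: issue@6 deps=(None,3) exec_start@7 write@10
I6 mul r1: issue@7 deps=(2,2) exec_start@7 write@9

Answer: 4 5 6 7 8 10 9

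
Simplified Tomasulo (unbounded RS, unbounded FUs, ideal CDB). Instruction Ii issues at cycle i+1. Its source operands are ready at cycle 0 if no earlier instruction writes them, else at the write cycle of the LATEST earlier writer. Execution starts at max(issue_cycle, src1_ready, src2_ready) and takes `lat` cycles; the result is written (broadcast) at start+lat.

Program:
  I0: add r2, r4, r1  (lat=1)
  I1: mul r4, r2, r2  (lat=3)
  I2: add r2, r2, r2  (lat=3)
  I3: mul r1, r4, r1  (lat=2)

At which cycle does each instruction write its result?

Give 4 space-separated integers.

I0 add r2: issue@1 deps=(None,None) exec_start@1 write@2
I1 mul r4: issue@2 deps=(0,0) exec_start@2 write@5
I2 add r2: issue@3 deps=(0,0) exec_start@3 write@6
I3 mul r1: issue@4 deps=(1,None) exec_start@5 write@7

Answer: 2 5 6 7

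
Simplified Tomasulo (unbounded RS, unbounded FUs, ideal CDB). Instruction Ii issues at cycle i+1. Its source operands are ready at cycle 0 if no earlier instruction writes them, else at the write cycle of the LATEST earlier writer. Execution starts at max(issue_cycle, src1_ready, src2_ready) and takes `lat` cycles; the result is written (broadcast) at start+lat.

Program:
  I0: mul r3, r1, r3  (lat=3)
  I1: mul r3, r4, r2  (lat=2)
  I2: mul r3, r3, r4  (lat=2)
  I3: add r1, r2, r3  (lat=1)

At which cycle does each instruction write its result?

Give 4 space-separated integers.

Answer: 4 4 6 7

Derivation:
I0 mul r3: issue@1 deps=(None,None) exec_start@1 write@4
I1 mul r3: issue@2 deps=(None,None) exec_start@2 write@4
I2 mul r3: issue@3 deps=(1,None) exec_start@4 write@6
I3 add r1: issue@4 deps=(None,2) exec_start@6 write@7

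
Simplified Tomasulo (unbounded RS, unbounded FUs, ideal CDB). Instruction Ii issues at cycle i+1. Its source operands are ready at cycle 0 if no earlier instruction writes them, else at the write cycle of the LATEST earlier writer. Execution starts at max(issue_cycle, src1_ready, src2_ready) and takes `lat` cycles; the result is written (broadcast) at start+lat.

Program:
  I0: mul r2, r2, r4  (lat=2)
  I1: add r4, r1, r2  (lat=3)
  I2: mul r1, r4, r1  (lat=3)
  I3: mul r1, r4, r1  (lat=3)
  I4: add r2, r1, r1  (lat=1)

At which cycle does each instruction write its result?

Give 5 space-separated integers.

I0 mul r2: issue@1 deps=(None,None) exec_start@1 write@3
I1 add r4: issue@2 deps=(None,0) exec_start@3 write@6
I2 mul r1: issue@3 deps=(1,None) exec_start@6 write@9
I3 mul r1: issue@4 deps=(1,2) exec_start@9 write@12
I4 add r2: issue@5 deps=(3,3) exec_start@12 write@13

Answer: 3 6 9 12 13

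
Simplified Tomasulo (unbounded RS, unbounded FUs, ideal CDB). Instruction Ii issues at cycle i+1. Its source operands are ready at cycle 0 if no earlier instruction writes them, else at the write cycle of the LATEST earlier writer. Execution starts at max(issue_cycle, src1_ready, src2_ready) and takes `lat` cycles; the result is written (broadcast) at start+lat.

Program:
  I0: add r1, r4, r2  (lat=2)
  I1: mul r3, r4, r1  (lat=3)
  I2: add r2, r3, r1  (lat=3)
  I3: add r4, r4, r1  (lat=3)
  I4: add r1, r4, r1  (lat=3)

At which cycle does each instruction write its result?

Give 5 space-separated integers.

Answer: 3 6 9 7 10

Derivation:
I0 add r1: issue@1 deps=(None,None) exec_start@1 write@3
I1 mul r3: issue@2 deps=(None,0) exec_start@3 write@6
I2 add r2: issue@3 deps=(1,0) exec_start@6 write@9
I3 add r4: issue@4 deps=(None,0) exec_start@4 write@7
I4 add r1: issue@5 deps=(3,0) exec_start@7 write@10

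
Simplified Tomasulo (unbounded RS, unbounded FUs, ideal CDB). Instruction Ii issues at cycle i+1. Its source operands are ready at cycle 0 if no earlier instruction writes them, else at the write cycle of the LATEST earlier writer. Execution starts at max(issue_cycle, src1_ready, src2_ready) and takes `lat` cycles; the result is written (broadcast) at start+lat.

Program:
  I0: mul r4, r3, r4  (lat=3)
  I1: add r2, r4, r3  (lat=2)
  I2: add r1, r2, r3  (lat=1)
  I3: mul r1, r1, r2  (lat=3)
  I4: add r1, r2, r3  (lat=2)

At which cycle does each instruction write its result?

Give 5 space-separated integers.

Answer: 4 6 7 10 8

Derivation:
I0 mul r4: issue@1 deps=(None,None) exec_start@1 write@4
I1 add r2: issue@2 deps=(0,None) exec_start@4 write@6
I2 add r1: issue@3 deps=(1,None) exec_start@6 write@7
I3 mul r1: issue@4 deps=(2,1) exec_start@7 write@10
I4 add r1: issue@5 deps=(1,None) exec_start@6 write@8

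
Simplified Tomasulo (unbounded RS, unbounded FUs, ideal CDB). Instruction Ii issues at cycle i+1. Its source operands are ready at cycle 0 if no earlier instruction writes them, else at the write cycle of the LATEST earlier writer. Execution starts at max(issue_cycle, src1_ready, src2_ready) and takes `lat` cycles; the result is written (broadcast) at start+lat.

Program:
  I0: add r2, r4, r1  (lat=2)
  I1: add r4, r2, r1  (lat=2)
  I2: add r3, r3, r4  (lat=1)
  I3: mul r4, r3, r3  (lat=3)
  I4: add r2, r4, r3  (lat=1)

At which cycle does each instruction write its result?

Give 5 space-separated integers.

Answer: 3 5 6 9 10

Derivation:
I0 add r2: issue@1 deps=(None,None) exec_start@1 write@3
I1 add r4: issue@2 deps=(0,None) exec_start@3 write@5
I2 add r3: issue@3 deps=(None,1) exec_start@5 write@6
I3 mul r4: issue@4 deps=(2,2) exec_start@6 write@9
I4 add r2: issue@5 deps=(3,2) exec_start@9 write@10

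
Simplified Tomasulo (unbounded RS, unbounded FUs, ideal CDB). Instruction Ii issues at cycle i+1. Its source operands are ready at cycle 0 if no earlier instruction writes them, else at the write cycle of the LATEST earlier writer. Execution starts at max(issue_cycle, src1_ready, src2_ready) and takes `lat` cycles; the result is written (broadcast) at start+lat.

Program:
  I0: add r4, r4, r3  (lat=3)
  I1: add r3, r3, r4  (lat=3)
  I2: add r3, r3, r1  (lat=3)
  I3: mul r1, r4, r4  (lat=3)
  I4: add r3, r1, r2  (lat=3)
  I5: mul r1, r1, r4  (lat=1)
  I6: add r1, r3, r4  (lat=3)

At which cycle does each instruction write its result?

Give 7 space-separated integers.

Answer: 4 7 10 7 10 8 13

Derivation:
I0 add r4: issue@1 deps=(None,None) exec_start@1 write@4
I1 add r3: issue@2 deps=(None,0) exec_start@4 write@7
I2 add r3: issue@3 deps=(1,None) exec_start@7 write@10
I3 mul r1: issue@4 deps=(0,0) exec_start@4 write@7
I4 add r3: issue@5 deps=(3,None) exec_start@7 write@10
I5 mul r1: issue@6 deps=(3,0) exec_start@7 write@8
I6 add r1: issue@7 deps=(4,0) exec_start@10 write@13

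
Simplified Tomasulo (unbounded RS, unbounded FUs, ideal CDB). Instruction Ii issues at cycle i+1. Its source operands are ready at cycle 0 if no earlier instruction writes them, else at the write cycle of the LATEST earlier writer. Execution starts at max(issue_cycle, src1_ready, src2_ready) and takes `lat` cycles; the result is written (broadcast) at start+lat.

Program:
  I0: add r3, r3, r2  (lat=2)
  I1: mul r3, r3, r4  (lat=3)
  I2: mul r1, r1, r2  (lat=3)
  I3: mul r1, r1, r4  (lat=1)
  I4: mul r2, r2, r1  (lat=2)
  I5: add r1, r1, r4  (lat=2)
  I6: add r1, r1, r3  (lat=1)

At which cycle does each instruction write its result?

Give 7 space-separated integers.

I0 add r3: issue@1 deps=(None,None) exec_start@1 write@3
I1 mul r3: issue@2 deps=(0,None) exec_start@3 write@6
I2 mul r1: issue@3 deps=(None,None) exec_start@3 write@6
I3 mul r1: issue@4 deps=(2,None) exec_start@6 write@7
I4 mul r2: issue@5 deps=(None,3) exec_start@7 write@9
I5 add r1: issue@6 deps=(3,None) exec_start@7 write@9
I6 add r1: issue@7 deps=(5,1) exec_start@9 write@10

Answer: 3 6 6 7 9 9 10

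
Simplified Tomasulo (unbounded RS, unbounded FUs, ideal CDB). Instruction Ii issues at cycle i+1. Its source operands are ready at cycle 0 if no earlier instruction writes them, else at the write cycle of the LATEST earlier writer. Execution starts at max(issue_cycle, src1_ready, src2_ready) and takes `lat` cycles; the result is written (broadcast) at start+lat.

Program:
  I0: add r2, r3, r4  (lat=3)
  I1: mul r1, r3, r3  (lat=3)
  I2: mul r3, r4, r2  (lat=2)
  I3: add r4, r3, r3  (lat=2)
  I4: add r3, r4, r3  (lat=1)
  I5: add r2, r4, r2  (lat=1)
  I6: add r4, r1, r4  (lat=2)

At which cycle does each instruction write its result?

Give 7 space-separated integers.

I0 add r2: issue@1 deps=(None,None) exec_start@1 write@4
I1 mul r1: issue@2 deps=(None,None) exec_start@2 write@5
I2 mul r3: issue@3 deps=(None,0) exec_start@4 write@6
I3 add r4: issue@4 deps=(2,2) exec_start@6 write@8
I4 add r3: issue@5 deps=(3,2) exec_start@8 write@9
I5 add r2: issue@6 deps=(3,0) exec_start@8 write@9
I6 add r4: issue@7 deps=(1,3) exec_start@8 write@10

Answer: 4 5 6 8 9 9 10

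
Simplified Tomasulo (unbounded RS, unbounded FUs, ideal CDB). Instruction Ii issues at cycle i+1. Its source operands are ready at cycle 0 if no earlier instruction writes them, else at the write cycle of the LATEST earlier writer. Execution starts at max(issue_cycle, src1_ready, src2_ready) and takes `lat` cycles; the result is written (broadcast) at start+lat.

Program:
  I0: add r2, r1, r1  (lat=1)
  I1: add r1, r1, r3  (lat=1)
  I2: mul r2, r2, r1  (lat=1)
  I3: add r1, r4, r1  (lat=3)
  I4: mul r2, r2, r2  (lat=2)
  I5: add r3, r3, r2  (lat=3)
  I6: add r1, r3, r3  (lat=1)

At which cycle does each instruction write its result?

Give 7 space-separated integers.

Answer: 2 3 4 7 7 10 11

Derivation:
I0 add r2: issue@1 deps=(None,None) exec_start@1 write@2
I1 add r1: issue@2 deps=(None,None) exec_start@2 write@3
I2 mul r2: issue@3 deps=(0,1) exec_start@3 write@4
I3 add r1: issue@4 deps=(None,1) exec_start@4 write@7
I4 mul r2: issue@5 deps=(2,2) exec_start@5 write@7
I5 add r3: issue@6 deps=(None,4) exec_start@7 write@10
I6 add r1: issue@7 deps=(5,5) exec_start@10 write@11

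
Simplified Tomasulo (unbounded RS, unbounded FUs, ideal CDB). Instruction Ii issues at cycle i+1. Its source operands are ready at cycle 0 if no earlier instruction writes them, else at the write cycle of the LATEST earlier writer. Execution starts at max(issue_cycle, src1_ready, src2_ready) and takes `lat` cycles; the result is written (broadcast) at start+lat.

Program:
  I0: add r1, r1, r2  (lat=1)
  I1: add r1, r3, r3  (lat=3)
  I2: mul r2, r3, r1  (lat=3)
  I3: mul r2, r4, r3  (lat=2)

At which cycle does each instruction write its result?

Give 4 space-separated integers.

I0 add r1: issue@1 deps=(None,None) exec_start@1 write@2
I1 add r1: issue@2 deps=(None,None) exec_start@2 write@5
I2 mul r2: issue@3 deps=(None,1) exec_start@5 write@8
I3 mul r2: issue@4 deps=(None,None) exec_start@4 write@6

Answer: 2 5 8 6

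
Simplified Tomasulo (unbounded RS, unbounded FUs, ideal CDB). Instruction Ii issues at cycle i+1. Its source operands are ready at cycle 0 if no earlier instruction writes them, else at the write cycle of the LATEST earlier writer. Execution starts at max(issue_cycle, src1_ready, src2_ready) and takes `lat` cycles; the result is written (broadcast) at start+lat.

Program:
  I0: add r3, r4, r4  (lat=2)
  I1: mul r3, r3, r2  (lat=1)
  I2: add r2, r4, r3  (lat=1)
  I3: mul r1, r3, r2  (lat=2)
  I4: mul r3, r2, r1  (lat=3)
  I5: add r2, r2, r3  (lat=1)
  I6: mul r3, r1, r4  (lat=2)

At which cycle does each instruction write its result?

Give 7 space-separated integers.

I0 add r3: issue@1 deps=(None,None) exec_start@1 write@3
I1 mul r3: issue@2 deps=(0,None) exec_start@3 write@4
I2 add r2: issue@3 deps=(None,1) exec_start@4 write@5
I3 mul r1: issue@4 deps=(1,2) exec_start@5 write@7
I4 mul r3: issue@5 deps=(2,3) exec_start@7 write@10
I5 add r2: issue@6 deps=(2,4) exec_start@10 write@11
I6 mul r3: issue@7 deps=(3,None) exec_start@7 write@9

Answer: 3 4 5 7 10 11 9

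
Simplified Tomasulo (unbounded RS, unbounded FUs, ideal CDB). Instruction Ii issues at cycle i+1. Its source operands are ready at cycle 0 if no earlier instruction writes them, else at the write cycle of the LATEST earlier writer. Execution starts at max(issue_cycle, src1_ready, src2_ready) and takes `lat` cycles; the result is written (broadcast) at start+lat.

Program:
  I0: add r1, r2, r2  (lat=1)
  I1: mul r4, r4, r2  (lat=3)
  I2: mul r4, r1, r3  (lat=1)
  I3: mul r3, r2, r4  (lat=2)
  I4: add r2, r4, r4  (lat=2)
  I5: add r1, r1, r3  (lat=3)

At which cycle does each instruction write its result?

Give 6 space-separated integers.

Answer: 2 5 4 6 7 9

Derivation:
I0 add r1: issue@1 deps=(None,None) exec_start@1 write@2
I1 mul r4: issue@2 deps=(None,None) exec_start@2 write@5
I2 mul r4: issue@3 deps=(0,None) exec_start@3 write@4
I3 mul r3: issue@4 deps=(None,2) exec_start@4 write@6
I4 add r2: issue@5 deps=(2,2) exec_start@5 write@7
I5 add r1: issue@6 deps=(0,3) exec_start@6 write@9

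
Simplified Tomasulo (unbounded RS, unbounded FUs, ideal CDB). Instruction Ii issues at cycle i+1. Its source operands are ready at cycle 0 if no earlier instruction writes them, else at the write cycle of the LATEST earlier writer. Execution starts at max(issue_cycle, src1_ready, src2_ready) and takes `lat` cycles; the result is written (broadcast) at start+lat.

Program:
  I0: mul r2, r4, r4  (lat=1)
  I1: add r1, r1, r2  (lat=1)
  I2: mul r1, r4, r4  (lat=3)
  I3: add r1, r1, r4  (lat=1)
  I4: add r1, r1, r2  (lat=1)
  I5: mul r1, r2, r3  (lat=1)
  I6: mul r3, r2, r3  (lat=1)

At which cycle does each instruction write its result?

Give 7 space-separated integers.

I0 mul r2: issue@1 deps=(None,None) exec_start@1 write@2
I1 add r1: issue@2 deps=(None,0) exec_start@2 write@3
I2 mul r1: issue@3 deps=(None,None) exec_start@3 write@6
I3 add r1: issue@4 deps=(2,None) exec_start@6 write@7
I4 add r1: issue@5 deps=(3,0) exec_start@7 write@8
I5 mul r1: issue@6 deps=(0,None) exec_start@6 write@7
I6 mul r3: issue@7 deps=(0,None) exec_start@7 write@8

Answer: 2 3 6 7 8 7 8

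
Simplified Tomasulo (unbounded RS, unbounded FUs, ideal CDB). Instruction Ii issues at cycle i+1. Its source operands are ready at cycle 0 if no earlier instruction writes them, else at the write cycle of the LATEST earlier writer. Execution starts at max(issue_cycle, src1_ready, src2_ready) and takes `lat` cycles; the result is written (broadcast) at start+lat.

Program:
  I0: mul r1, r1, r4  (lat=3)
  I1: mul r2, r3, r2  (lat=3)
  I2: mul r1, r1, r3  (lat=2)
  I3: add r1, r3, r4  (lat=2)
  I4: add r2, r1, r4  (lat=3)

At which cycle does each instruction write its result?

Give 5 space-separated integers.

Answer: 4 5 6 6 9

Derivation:
I0 mul r1: issue@1 deps=(None,None) exec_start@1 write@4
I1 mul r2: issue@2 deps=(None,None) exec_start@2 write@5
I2 mul r1: issue@3 deps=(0,None) exec_start@4 write@6
I3 add r1: issue@4 deps=(None,None) exec_start@4 write@6
I4 add r2: issue@5 deps=(3,None) exec_start@6 write@9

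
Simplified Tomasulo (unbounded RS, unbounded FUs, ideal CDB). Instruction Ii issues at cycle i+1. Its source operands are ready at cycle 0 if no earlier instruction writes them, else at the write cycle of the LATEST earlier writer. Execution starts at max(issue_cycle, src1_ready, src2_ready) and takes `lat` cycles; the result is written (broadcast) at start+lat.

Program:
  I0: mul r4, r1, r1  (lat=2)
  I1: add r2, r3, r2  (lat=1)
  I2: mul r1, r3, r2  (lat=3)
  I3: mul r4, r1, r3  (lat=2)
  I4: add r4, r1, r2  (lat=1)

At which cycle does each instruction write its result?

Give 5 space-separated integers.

I0 mul r4: issue@1 deps=(None,None) exec_start@1 write@3
I1 add r2: issue@2 deps=(None,None) exec_start@2 write@3
I2 mul r1: issue@3 deps=(None,1) exec_start@3 write@6
I3 mul r4: issue@4 deps=(2,None) exec_start@6 write@8
I4 add r4: issue@5 deps=(2,1) exec_start@6 write@7

Answer: 3 3 6 8 7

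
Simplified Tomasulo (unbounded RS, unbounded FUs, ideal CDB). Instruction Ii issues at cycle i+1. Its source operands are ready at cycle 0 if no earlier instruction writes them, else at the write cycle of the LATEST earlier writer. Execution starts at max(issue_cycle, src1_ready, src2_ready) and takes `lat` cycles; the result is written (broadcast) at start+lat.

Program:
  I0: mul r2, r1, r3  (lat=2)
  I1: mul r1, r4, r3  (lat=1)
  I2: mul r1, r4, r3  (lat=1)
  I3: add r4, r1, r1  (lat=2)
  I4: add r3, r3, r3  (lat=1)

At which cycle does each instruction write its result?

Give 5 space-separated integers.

I0 mul r2: issue@1 deps=(None,None) exec_start@1 write@3
I1 mul r1: issue@2 deps=(None,None) exec_start@2 write@3
I2 mul r1: issue@3 deps=(None,None) exec_start@3 write@4
I3 add r4: issue@4 deps=(2,2) exec_start@4 write@6
I4 add r3: issue@5 deps=(None,None) exec_start@5 write@6

Answer: 3 3 4 6 6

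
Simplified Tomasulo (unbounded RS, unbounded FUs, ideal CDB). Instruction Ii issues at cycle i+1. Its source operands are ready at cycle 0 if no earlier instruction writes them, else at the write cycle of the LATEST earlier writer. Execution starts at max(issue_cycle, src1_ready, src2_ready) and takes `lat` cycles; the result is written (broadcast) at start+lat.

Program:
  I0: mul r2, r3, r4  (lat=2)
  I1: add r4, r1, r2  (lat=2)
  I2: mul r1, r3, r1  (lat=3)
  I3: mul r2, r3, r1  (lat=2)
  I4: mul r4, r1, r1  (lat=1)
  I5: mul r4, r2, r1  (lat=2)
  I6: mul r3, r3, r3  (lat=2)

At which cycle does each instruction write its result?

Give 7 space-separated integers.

I0 mul r2: issue@1 deps=(None,None) exec_start@1 write@3
I1 add r4: issue@2 deps=(None,0) exec_start@3 write@5
I2 mul r1: issue@3 deps=(None,None) exec_start@3 write@6
I3 mul r2: issue@4 deps=(None,2) exec_start@6 write@8
I4 mul r4: issue@5 deps=(2,2) exec_start@6 write@7
I5 mul r4: issue@6 deps=(3,2) exec_start@8 write@10
I6 mul r3: issue@7 deps=(None,None) exec_start@7 write@9

Answer: 3 5 6 8 7 10 9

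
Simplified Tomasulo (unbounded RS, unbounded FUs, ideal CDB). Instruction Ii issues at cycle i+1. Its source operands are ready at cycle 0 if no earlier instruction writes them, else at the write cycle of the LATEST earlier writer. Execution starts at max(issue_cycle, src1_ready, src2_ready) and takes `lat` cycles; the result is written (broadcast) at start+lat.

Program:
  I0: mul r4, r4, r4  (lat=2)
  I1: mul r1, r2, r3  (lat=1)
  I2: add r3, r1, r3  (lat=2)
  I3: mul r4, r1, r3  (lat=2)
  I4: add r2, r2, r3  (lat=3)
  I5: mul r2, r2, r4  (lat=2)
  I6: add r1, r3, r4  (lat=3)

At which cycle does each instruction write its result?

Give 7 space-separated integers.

I0 mul r4: issue@1 deps=(None,None) exec_start@1 write@3
I1 mul r1: issue@2 deps=(None,None) exec_start@2 write@3
I2 add r3: issue@3 deps=(1,None) exec_start@3 write@5
I3 mul r4: issue@4 deps=(1,2) exec_start@5 write@7
I4 add r2: issue@5 deps=(None,2) exec_start@5 write@8
I5 mul r2: issue@6 deps=(4,3) exec_start@8 write@10
I6 add r1: issue@7 deps=(2,3) exec_start@7 write@10

Answer: 3 3 5 7 8 10 10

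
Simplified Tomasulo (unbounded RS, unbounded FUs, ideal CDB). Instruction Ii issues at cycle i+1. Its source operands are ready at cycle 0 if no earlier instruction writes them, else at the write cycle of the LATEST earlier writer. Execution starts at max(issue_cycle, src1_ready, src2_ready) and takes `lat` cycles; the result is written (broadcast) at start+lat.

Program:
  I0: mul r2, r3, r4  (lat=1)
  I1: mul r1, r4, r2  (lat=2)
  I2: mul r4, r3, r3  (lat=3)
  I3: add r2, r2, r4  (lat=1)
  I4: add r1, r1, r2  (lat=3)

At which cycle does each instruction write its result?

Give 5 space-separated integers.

I0 mul r2: issue@1 deps=(None,None) exec_start@1 write@2
I1 mul r1: issue@2 deps=(None,0) exec_start@2 write@4
I2 mul r4: issue@3 deps=(None,None) exec_start@3 write@6
I3 add r2: issue@4 deps=(0,2) exec_start@6 write@7
I4 add r1: issue@5 deps=(1,3) exec_start@7 write@10

Answer: 2 4 6 7 10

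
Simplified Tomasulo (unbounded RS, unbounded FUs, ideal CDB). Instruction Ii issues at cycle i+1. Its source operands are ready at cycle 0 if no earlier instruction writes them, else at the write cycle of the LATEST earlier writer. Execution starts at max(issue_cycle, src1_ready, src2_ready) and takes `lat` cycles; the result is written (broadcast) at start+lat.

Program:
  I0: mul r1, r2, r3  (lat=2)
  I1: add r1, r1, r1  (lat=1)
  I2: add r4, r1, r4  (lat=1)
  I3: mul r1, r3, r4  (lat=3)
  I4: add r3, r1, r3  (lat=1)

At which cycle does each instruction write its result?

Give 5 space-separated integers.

Answer: 3 4 5 8 9

Derivation:
I0 mul r1: issue@1 deps=(None,None) exec_start@1 write@3
I1 add r1: issue@2 deps=(0,0) exec_start@3 write@4
I2 add r4: issue@3 deps=(1,None) exec_start@4 write@5
I3 mul r1: issue@4 deps=(None,2) exec_start@5 write@8
I4 add r3: issue@5 deps=(3,None) exec_start@8 write@9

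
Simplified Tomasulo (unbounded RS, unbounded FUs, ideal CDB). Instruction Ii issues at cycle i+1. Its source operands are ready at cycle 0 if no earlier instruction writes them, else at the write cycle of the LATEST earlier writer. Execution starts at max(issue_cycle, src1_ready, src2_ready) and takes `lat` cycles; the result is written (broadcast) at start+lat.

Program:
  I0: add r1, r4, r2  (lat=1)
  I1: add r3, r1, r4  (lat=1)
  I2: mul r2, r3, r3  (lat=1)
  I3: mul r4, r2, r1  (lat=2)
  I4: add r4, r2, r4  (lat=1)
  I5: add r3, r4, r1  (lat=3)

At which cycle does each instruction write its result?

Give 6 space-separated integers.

I0 add r1: issue@1 deps=(None,None) exec_start@1 write@2
I1 add r3: issue@2 deps=(0,None) exec_start@2 write@3
I2 mul r2: issue@3 deps=(1,1) exec_start@3 write@4
I3 mul r4: issue@4 deps=(2,0) exec_start@4 write@6
I4 add r4: issue@5 deps=(2,3) exec_start@6 write@7
I5 add r3: issue@6 deps=(4,0) exec_start@7 write@10

Answer: 2 3 4 6 7 10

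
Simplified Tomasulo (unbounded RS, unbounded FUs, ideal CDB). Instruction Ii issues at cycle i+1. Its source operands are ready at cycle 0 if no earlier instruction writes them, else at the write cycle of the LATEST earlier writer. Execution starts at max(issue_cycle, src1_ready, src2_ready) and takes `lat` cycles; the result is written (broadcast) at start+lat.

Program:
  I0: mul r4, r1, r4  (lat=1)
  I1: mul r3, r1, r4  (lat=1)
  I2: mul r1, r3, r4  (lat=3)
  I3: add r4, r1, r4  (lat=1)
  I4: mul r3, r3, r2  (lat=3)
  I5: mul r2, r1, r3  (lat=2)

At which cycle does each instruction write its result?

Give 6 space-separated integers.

Answer: 2 3 6 7 8 10

Derivation:
I0 mul r4: issue@1 deps=(None,None) exec_start@1 write@2
I1 mul r3: issue@2 deps=(None,0) exec_start@2 write@3
I2 mul r1: issue@3 deps=(1,0) exec_start@3 write@6
I3 add r4: issue@4 deps=(2,0) exec_start@6 write@7
I4 mul r3: issue@5 deps=(1,None) exec_start@5 write@8
I5 mul r2: issue@6 deps=(2,4) exec_start@8 write@10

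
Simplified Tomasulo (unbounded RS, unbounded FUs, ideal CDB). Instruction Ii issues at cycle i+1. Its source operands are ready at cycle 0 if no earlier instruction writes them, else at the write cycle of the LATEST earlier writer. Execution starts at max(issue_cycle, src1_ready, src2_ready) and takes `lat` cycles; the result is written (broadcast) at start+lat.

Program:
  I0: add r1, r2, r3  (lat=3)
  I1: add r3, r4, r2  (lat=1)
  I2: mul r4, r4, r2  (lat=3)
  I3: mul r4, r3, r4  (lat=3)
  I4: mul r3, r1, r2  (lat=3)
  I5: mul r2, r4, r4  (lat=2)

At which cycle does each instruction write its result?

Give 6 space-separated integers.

I0 add r1: issue@1 deps=(None,None) exec_start@1 write@4
I1 add r3: issue@2 deps=(None,None) exec_start@2 write@3
I2 mul r4: issue@3 deps=(None,None) exec_start@3 write@6
I3 mul r4: issue@4 deps=(1,2) exec_start@6 write@9
I4 mul r3: issue@5 deps=(0,None) exec_start@5 write@8
I5 mul r2: issue@6 deps=(3,3) exec_start@9 write@11

Answer: 4 3 6 9 8 11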